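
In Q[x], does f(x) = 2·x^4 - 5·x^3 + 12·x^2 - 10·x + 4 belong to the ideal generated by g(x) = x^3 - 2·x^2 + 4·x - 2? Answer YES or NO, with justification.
In Q[x] the ideal (g) consists of all multiples of g, so f ∈ (g) iff g | f, i.e. iff the remainder of f on division by g is 0. Divide f by g (g is monic, so eliminate the leading term of the running remainder at each step):
  leading term 2·x^4: subtract (2·x)·g(x) = 2·x^4 - 4·x^3 + 8·x^2 - 4·x, leaving -x^3 + 4·x^2 - 6·x + 4
  leading term -x^3: subtract (-1)·g(x) = -x^3 + 2·x^2 - 4·x + 2, leaving 2·x^2 - 2·x + 2
The remainder r(x) = 2·x^2 - 2·x + 2 ≠ 0 (and deg r < deg g), so g ∤ f, i.e. f ∉ (g).

Final answer: NO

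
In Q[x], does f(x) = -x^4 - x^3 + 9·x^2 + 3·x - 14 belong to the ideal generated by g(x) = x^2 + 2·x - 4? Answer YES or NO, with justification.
NO

In Q[x] the ideal (g) consists of all multiples of g, so f ∈ (g) iff g | f, i.e. iff the remainder of f on division by g is 0. Divide f by g (g is monic, so eliminate the leading term of the running remainder at each step):
  leading term -x^4: subtract (-x^2)·g(x) = -x^4 - 2·x^3 + 4·x^2, leaving x^3 + 5·x^2 + 3·x - 14
  leading term x^3: subtract (x)·g(x) = x^3 + 2·x^2 - 4·x, leaving 3·x^2 + 7·x - 14
  leading term 3·x^2: subtract (3)·g(x) = 3·x^2 + 6·x - 12, leaving x - 2
The remainder r(x) = x - 2 ≠ 0 (and deg r < deg g), so g ∤ f, i.e. f ∉ (g).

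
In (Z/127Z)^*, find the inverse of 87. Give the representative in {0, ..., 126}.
87^(−1) ≡ 73 (mod 127)

Apply the extended Euclidean algorithm to (127, 87), tracking rows (r, s, t) with s·127 + t·87 = r. Each division r_prev = q·r_cur + r_new produces the new row as (previous row) − q·(current row):
  row A: (127, 1, 0)   [1·127 + 0·87 = 127]
  row B: (87, 0, 1)   [0·127 + 1·87 = 87]
  127 = 1·87 + 40   → row C = row A − 1·row B = (40, 1, −1)   [check: 1·127 − 1·87 = 40]
  87 = 2·40 + 7   → row D = row B − 2·row C = (7, −2, 3)   [check: −2·127 + 3·87 = 7]
  40 = 5·7 + 5   → row E = row C − 5·row D = (5, 11, −16)   [check: 11·127 − 16·87 = 5]
  7 = 1·5 + 2   → row F = row D − 1·row E = (2, −13, 19)   [check: −13·127 + 19·87 = 2]
  5 = 2·2 + 1   → row G = row E − 2·row F = (1, 37, −54)   [check: 37·127 − 54·87 = 1]
  2 = 2·1 + 0   → remainder 0, stop. gcd = 1 (last nonzero row G).
The gcd is 1, so 87 is invertible mod 127. The last nonzero row gives 37·127 − 54·87 = 1, so t = −54. So 87^(−1) ≡ −54 ≡ 73 (mod 127). Verify: 87 · 73 = 6351 ≡ 1 (mod 127). ✓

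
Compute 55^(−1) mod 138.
55^(−1) ≡ 133 (mod 138)

Apply the extended Euclidean algorithm to (138, 55), tracking rows (r, s, t) with s·138 + t·55 = r. Each division r_prev = q·r_cur + r_new produces the new row as (previous row) − q·(current row):
  row A: (138, 1, 0)   [1·138 + 0·55 = 138]
  row B: (55, 0, 1)   [0·138 + 1·55 = 55]
  138 = 2·55 + 28   → row C = row A − 2·row B = (28, 1, −2)   [check: 1·138 − 2·55 = 28]
  55 = 1·28 + 27   → row D = row B − 1·row C = (27, −1, 3)   [check: −1·138 + 3·55 = 27]
  28 = 1·27 + 1   → row E = row C − 1·row D = (1, 2, −5)   [check: 2·138 − 5·55 = 1]
  27 = 27·1 + 0   → remainder 0, stop. gcd = 1 (last nonzero row E).
The gcd is 1, so 55 is invertible mod 138. The last nonzero row gives 2·138 − 5·55 = 1, so t = −5. So 55^(−1) ≡ −5 ≡ 133 (mod 138). Verify: 55 · 133 = 7315 ≡ 1 (mod 138). ✓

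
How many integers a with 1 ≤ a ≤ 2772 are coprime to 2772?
The number of a ∈ {1, ..., 2772} with gcd(a, 2772) = 1 is by definition Euler's totient φ(2772). φ is multiplicative, with φ(p^e) = p^e − p^(e−1). Factorise 2772 = 2^2 · 3^2 · 7 · 11. Then
  φ(2772) = (2^2 − 2^1) · (3^2 − 3^1) · (7 − 1) · (11 − 1) = 2 · 6 · 6 · 10 = 720.
So there are 720 such integers.

Final answer: 720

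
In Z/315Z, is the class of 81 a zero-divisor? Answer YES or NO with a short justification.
YES

gcd(81, 315) = 9 > 1, so 81 is not a unit in Z/315Z. In Z/nZ every nonzero non-unit is a zero-divisor: explicitly, take b = 315/gcd = 35 ≠ 0 (mod 315); then 81·35 = 2835 = 9·315, i.e. 81·35 ≡ 0 (mod 315). So 81 is a zero-divisor.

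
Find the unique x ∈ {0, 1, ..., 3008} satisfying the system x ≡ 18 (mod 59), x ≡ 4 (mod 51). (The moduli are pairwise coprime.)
The moduli 59, 51 are pairwise coprime, so by the CRT there is a unique solution mod 59·51 = 3009.
Solve by successive substitution. Start with x ≡ 18 (mod 59).
  Combine with x ≡ 4 (mod 51): write x = 18 + 59·t and require 18 + 59·t ≡ 4 (mod 51), i.e. 59·t ≡ 4 − 18 ≡ 37 (mod 51). Since 59^(−1) ≡ 32 (mod 51) (59 ≡ 8 (mod 51)), t ≡ 32·37 ≡ 11 (mod 51). So x ≡ 18 + 59·11 = 667 (mod 3009).
Unique solution in [0, 3009): x = 667.

Final answer: x ≡ 667 (mod 3009); the representative in [0, 3009) is 667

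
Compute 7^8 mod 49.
0

Use repeated squaring. Binary(8) = 1000. Walk through the bits of the exponent 8 left-to-right: at each bit after the leading one, square the running value, then multiply by 7 if the bit is 1 (always reducing mod 49):
  bit 1 = 1 (leading): start with 7.
  bit 2 = 0: square 7^2 = 49 ≡ 0 (mod 49).
  bit 3 = 0: square 0^2 = 0 (mod 49).
  bit 4 = 0: square 0^2 = 0 (mod 49).
Final value: 7^8 ≡ 0 (mod 49).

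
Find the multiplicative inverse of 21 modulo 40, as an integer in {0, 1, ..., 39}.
21^(−1) ≡ 21 (mod 40)

Apply the extended Euclidean algorithm to (40, 21), tracking rows (r, s, t) with s·40 + t·21 = r. Each division r_prev = q·r_cur + r_new produces the new row as (previous row) − q·(current row):
  row A: (40, 1, 0)   [1·40 + 0·21 = 40]
  row B: (21, 0, 1)   [0·40 + 1·21 = 21]
  40 = 1·21 + 19   → row C = row A − 1·row B = (19, 1, −1)   [check: 1·40 − 1·21 = 19]
  21 = 1·19 + 2   → row D = row B − 1·row C = (2, −1, 2)   [check: −1·40 + 2·21 = 2]
  19 = 9·2 + 1   → row E = row C − 9·row D = (1, 10, −19)   [check: 10·40 − 19·21 = 1]
  2 = 2·1 + 0   → remainder 0, stop. gcd = 1 (last nonzero row E).
The gcd is 1, so 21 is invertible mod 40. The last nonzero row gives 10·40 − 19·21 = 1, so t = −19. So 21^(−1) ≡ −19 ≡ 21 (mod 40). Verify: 21 · 21 = 441 ≡ 1 (mod 40). ✓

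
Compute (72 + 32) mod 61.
43

Reduce the summands first: 72 ≡ 11 (mod 61), so 72 + 32 ≡ 11 + 32 (mod 61). 11 + 32 = 43; 43 = 0·61 + 43, so (72 + 32) mod 61 = 43.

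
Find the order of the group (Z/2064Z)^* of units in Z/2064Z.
(Z/2064Z)^* consists of the classes a with gcd(a, 2064) = 1, so its order is φ(2064). φ is multiplicative, with φ(p^e) = p^e − p^(e−1). Factorise 2064 = 2^4 · 3 · 43. Then
  φ(2064) = (2^4 − 2^3) · (3 − 1) · (43 − 1) = 8 · 2 · 42 = 672.
Thus |(Z/2064Z)^*| = 672.

Final answer: |(Z/2064Z)^*| = 672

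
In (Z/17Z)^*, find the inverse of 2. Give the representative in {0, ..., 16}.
Apply the extended Euclidean algorithm to (17, 2), tracking rows (r, s, t) with s·17 + t·2 = r. Each division r_prev = q·r_cur + r_new produces the new row as (previous row) − q·(current row):
  row A: (17, 1, 0)   [1·17 + 0·2 = 17]
  row B: (2, 0, 1)   [0·17 + 1·2 = 2]
  17 = 8·2 + 1   → row C = row A − 8·row B = (1, 1, −8)   [check: 1·17 − 8·2 = 1]
  2 = 2·1 + 0   → remainder 0, stop. gcd = 1 (last nonzero row C).
The gcd is 1, so 2 is invertible mod 17. The last nonzero row gives 1·17 − 8·2 = 1, so t = −8. So 2^(−1) ≡ −8 ≡ 9 (mod 17). Verify: 2 · 9 = 18 ≡ 1 (mod 17). ✓

Final answer: 2^(−1) ≡ 9 (mod 17)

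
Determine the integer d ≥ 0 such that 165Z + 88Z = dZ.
In the PID Z, (a, b) is generated by gcd(a, b). Compute gcd(165, 88) with the extended Euclidean algorithm, tracking rows (r, s, t) with s·165 + t·88 = r:
  row A: (165, 1, 0)   [1·165 + 0·88 = 165]
  row B: (88, 0, 1)   [0·165 + 1·88 = 88]
  165 = 1·88 + 77   → row C = row A − 1·row B = (77, 1, −1)   [check: 1·165 − 1·88 = 77]
  88 = 1·77 + 11   → row D = row B − 1·row C = (11, −1, 2)   [check: −1·165 + 2·88 = 11]
  77 = 7·11 + 0   → remainder 0, stop. gcd = 11 (last nonzero row D).
So gcd(165, 88) = 11, with Bézout identity −1·165 + 2·88 = 11. Containment (⊇): the Bézout identity exhibits 11 as an element of (165, 88), giving (11) ⊆ (165, 88). Containment (⊆): since 11 | 165 and 11 | 88 (165 = 11·15, 88 = 11·8), every Z-linear combination of 165 and 88 is divisible by 11, so (165, 88) ⊆ (11). Therefore (165, 88) = (11), d = 11.

Final answer: (165, 88) = (11); d = 11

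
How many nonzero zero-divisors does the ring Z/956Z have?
Z/956Z has 479 nonzero zero-divisors

In Z/956Z each nonzero element is either a unit (gcd with 956 is 1) or a zero-divisor (gcd > 1). The number of units is φ(956): factorise 956 = 2^2 · 239, so φ(956) = (2^2 − 2^1) · (239 − 1) = 2 · 238 = 476. The nonzero elements number 956 − 1 = 955. Hence the nonzero zero-divisors number 955 − 476 = 479.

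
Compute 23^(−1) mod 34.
23^(−1) ≡ 3 (mod 34)

Apply the extended Euclidean algorithm to (34, 23), tracking rows (r, s, t) with s·34 + t·23 = r. Each division r_prev = q·r_cur + r_new produces the new row as (previous row) − q·(current row):
  row A: (34, 1, 0)   [1·34 + 0·23 = 34]
  row B: (23, 0, 1)   [0·34 + 1·23 = 23]
  34 = 1·23 + 11   → row C = row A − 1·row B = (11, 1, −1)   [check: 1·34 − 1·23 = 11]
  23 = 2·11 + 1   → row D = row B − 2·row C = (1, −2, 3)   [check: −2·34 + 3·23 = 1]
  11 = 11·1 + 0   → remainder 0, stop. gcd = 1 (last nonzero row D).
The gcd is 1, so 23 is invertible mod 34. The last nonzero row gives −2·34 + 3·23 = 1, so t = 3. So 23^(−1) ≡ 3 (mod 34). Verify: 23 · 3 = 69 ≡ 1 (mod 34). ✓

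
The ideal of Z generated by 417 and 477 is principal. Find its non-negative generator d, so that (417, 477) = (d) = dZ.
(417, 477) = (3); d = 3

In the PID Z, (a, b) is generated by gcd(a, b). Compute gcd(477, 417) with the extended Euclidean algorithm, tracking rows (r, s, t) with s·477 + t·417 = r:
  row A: (477, 1, 0)   [1·477 + 0·417 = 477]
  row B: (417, 0, 1)   [0·477 + 1·417 = 417]
  477 = 1·417 + 60   → row C = row A − 1·row B = (60, 1, −1)   [check: 1·477 − 1·417 = 60]
  417 = 6·60 + 57   → row D = row B − 6·row C = (57, −6, 7)   [check: −6·477 + 7·417 = 57]
  60 = 1·57 + 3   → row E = row C − 1·row D = (3, 7, −8)   [check: 7·477 − 8·417 = 3]
  57 = 19·3 + 0   → remainder 0, stop. gcd = 3 (last nonzero row E).
So gcd(417, 477) = 3, with Bézout identity 7·477 − 8·417 = 3. Containment (⊇): the Bézout identity exhibits 3 as an element of (417, 477), giving (3) ⊆ (417, 477). Containment (⊆): since 3 | 417 and 3 | 477 (417 = 3·139, 477 = 3·159), every Z-linear combination of 417 and 477 is divisible by 3, so (417, 477) ⊆ (3). Therefore (417, 477) = (3), d = 3.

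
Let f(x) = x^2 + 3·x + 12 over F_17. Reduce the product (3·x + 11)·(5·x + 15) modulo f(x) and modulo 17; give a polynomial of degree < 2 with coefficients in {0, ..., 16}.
a · b ≡ 4·x + 2 (mod f(x))

Multiply as integer polynomials: a · b = 15·x^2 + 100·x + 165. Reducing coefficients mod 17: a · b ≡ 15·x^2 + 15·x + 12. Now divide by f(x) = x^2 + 3·x + 12 in F_17[x], eliminating the leading term at each step:
  leading term 15·x^2: subtract (15)·f(x) = 15·x^2 + 11·x + 10, leaving 4·x + 2 (coefficients mod 17)
The degree is now < 2, so this is the remainder. Hence a · b ≡ 4·x + 2 in F_17[x]/(f).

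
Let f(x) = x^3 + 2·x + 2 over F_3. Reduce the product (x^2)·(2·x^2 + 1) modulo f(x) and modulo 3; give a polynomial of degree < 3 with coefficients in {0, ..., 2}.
Multiply as integer polynomials: a · b = 2·x^4 + x^2. Reducing coefficients mod 3: a · b ≡ 2·x^4 + x^2. Now divide by f(x) = x^3 + 2·x + 2 in F_3[x], eliminating the leading term at each step:
  leading term 2·x^4: subtract (2·x)·f(x) = 2·x^4 + x^2 + x, leaving 2·x (coefficients mod 3)
The degree is now < 3, so this is the remainder. Hence a · b ≡ 2·x in F_3[x]/(f).

Final answer: a · b ≡ 2·x (mod f(x))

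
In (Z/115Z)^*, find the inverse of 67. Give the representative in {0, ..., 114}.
67^(−1) ≡ 103 (mod 115)

Apply the extended Euclidean algorithm to (115, 67), tracking rows (r, s, t) with s·115 + t·67 = r. Each division r_prev = q·r_cur + r_new produces the new row as (previous row) − q·(current row):
  row A: (115, 1, 0)   [1·115 + 0·67 = 115]
  row B: (67, 0, 1)   [0·115 + 1·67 = 67]
  115 = 1·67 + 48   → row C = row A − 1·row B = (48, 1, −1)   [check: 1·115 − 1·67 = 48]
  67 = 1·48 + 19   → row D = row B − 1·row C = (19, −1, 2)   [check: −1·115 + 2·67 = 19]
  48 = 2·19 + 10   → row E = row C − 2·row D = (10, 3, −5)   [check: 3·115 − 5·67 = 10]
  19 = 1·10 + 9   → row F = row D − 1·row E = (9, −4, 7)   [check: −4·115 + 7·67 = 9]
  10 = 1·9 + 1   → row G = row E − 1·row F = (1, 7, −12)   [check: 7·115 − 12·67 = 1]
  9 = 9·1 + 0   → remainder 0, stop. gcd = 1 (last nonzero row G).
The gcd is 1, so 67 is invertible mod 115. The last nonzero row gives 7·115 − 12·67 = 1, so t = −12. So 67^(−1) ≡ −12 ≡ 103 (mod 115). Verify: 67 · 103 = 6901 ≡ 1 (mod 115). ✓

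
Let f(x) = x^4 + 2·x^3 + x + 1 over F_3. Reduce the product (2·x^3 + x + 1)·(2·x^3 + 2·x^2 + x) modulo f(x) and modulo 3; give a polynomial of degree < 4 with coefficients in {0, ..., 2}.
a · b ≡ 2·x (mod f(x))

Multiply as integer polynomials: a · b = 4·x^6 + 4·x^5 + 4·x^4 + 4·x^3 + 3·x^2 + x. Reducing coefficients mod 3: a · b ≡ x^6 + x^5 + x^4 + x^3 + x. Now divide by f(x) = x^4 + 2·x^3 + x + 1 in F_3[x], eliminating the leading term at each step:
  leading term x^6: subtract (x^2)·f(x) = x^6 + 2·x^5 + x^3 + x^2, leaving 2·x^5 + x^4 + 2·x^2 + x (coefficients mod 3)
  leading term 2·x^5: subtract (2·x)·f(x) = 2·x^5 + x^4 + 2·x^2 + 2·x, leaving 2·x (coefficients mod 3)
The degree is now < 4, so this is the remainder. Hence a · b ≡ 2·x in F_3[x]/(f).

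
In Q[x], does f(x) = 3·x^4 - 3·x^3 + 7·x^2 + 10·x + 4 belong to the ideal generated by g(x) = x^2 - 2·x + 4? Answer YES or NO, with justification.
In Q[x] the ideal (g) consists of all multiples of g, so f ∈ (g) iff g | f, i.e. iff the remainder of f on division by g is 0. Divide f by g (g is monic, so eliminate the leading term of the running remainder at each step):
  leading term 3·x^4: subtract (3·x^2)·g(x) = 3·x^4 - 6·x^3 + 12·x^2, leaving 3·x^3 - 5·x^2 + 10·x + 4
  leading term 3·x^3: subtract (3·x)·g(x) = 3·x^3 - 6·x^2 + 12·x, leaving x^2 - 2·x + 4
  leading term x^2: subtract (1)·g(x) = x^2 - 2·x + 4, leaving 0
The remainder is 0, so f(x) = g(x) · h(x) with h(x) = 3·x^2 + 3·x + 1. Hence g | f, i.e. f ∈ (g).

Final answer: YES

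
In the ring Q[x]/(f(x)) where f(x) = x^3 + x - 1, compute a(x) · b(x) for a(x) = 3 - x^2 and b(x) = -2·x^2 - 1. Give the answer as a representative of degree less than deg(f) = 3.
First multiply in Q[x] without reducing: a · b = 2·x^4 - 5·x^2 - 3. Now divide by f(x) = x^3 + x - 1, eliminating the leading term at each step:
  leading term 2·x^4: subtract (2·x)·f(x) = 2·x^4 + 2·x^2 - 2·x, leaving -7·x^2 + 2·x - 3
The degree is now < 3, so this is the remainder. Hence a · b ≡ -7·x^2 + 2·x - 3 in Q[x]/(f).

Final answer: a · b ≡ -7·x^2 + 2·x - 3 (mod f(x))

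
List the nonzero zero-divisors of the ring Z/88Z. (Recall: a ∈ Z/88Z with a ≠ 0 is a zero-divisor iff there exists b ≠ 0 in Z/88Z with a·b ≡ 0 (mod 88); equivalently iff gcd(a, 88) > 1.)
nonzero zero-divisors of Z/88Z = {2, 4, 6, 8, 10, 11, 12, 14, 16, 18, 20, 22, 24, 26, 28, 30, 32, 33, 34, 36, 38, 40, 42, 44, 46, 48, 50, 52, 54, 55, 56, 58, 60, 62, 64, 66, 68, 70, 72, 74, 76, 77, 78, 80, 82, 84, 86}

An element a ∈ Z/88Z (with a ≠ 0) is a zero-divisor iff gcd(a, 88) > 1 (because a is a unit precisely when gcd(a, n) = 1, and in Z/nZ every nonzero, non-unit element is a zero-divisor). Scan a = 1, ..., 87 and keep those with gcd(a, 88) > 1:
  gcd(2, 88) = 2, gcd(4, 88) = 4, gcd(6, 88) = 2, gcd(8, 88) = 8, gcd(10, 88) = 2, gcd(11, 88) = 11, gcd(12, 88) = 4, gcd(14, 88) = 2, gcd(16, 88) = 8, gcd(18, 88) = 2, gcd(20, 88) = 4, gcd(22, 88) = 22, gcd(24, 88) = 8, gcd(26, 88) = 2, gcd(28, 88) = 4, gcd(30, 88) = 2, gcd(32, 88) = 8, gcd(33, 88) = 11, gcd(34, 88) = 2, gcd(36, 88) = 4, gcd(38, 88) = 2, gcd(40, 88) = 8, gcd(42, 88) = 2, gcd(44, 88) = 44, gcd(46, 88) = 2, gcd(48, 88) = 8, gcd(50, 88) = 2, gcd(52, 88) = 4, gcd(54, 88) = 2, gcd(55, 88) = 11, gcd(56, 88) = 8, gcd(58, 88) = 2, gcd(60, 88) = 4, gcd(62, 88) = 2, gcd(64, 88) = 8, gcd(66, 88) = 22, gcd(68, 88) = 4, gcd(70, 88) = 2, gcd(72, 88) = 8, gcd(74, 88) = 2, gcd(76, 88) = 4, gcd(77, 88) = 11, gcd(78, 88) = 2, gcd(80, 88) = 8, gcd(82, 88) = 2, gcd(84, 88) = 4, gcd(86, 88) = 2.
All other a ∈ {1, ..., 87} have gcd(a, 88) = 1 and are units. So the nonzero zero-divisors are exactly the 47 values of a appearing in this scan.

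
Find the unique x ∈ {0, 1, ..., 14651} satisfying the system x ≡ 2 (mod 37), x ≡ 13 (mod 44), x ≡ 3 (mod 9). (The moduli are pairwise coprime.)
The moduli 37, 44, 9 are pairwise coprime, so by the CRT there is a unique solution mod 37·44·9 = 14652.
Solve by successive substitution. Start with x ≡ 2 (mod 37).
  Combine with x ≡ 13 (mod 44): write x = 2 + 37·t and require 2 + 37·t ≡ 13 (mod 44), i.e. 37·t ≡ 13 − 2 ≡ 11 (mod 44). Since 37^(−1) ≡ 25 (mod 44), t ≡ 25·11 ≡ 11 (mod 44). So x ≡ 2 + 37·11 = 409 (mod 1628).
  Combine with x ≡ 3 (mod 9): write x = 409 + 1628·t and require 409 + 1628·t ≡ 3 (mod 9), i.e. 1628·t ≡ 3 − 409 ≡ 8 (mod 9). Since 1628^(−1) ≡ 8 (mod 9) (1628 ≡ 8 (mod 9)), t ≡ 8·8 ≡ 1 (mod 9). So x ≡ 409 + 1628·1 = 2037 (mod 14652).
Unique solution in [0, 14652): x = 2037.

Final answer: x ≡ 2037 (mod 14652); the representative in [0, 14652) is 2037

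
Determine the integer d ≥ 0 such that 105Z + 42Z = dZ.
(105, 42) = (21); d = 21

In the PID Z, (a, b) is generated by gcd(a, b). Compute gcd(105, 42) with the extended Euclidean algorithm, tracking rows (r, s, t) with s·105 + t·42 = r:
  row A: (105, 1, 0)   [1·105 + 0·42 = 105]
  row B: (42, 0, 1)   [0·105 + 1·42 = 42]
  105 = 2·42 + 21   → row C = row A − 2·row B = (21, 1, −2)   [check: 1·105 − 2·42 = 21]
  42 = 2·21 + 0   → remainder 0, stop. gcd = 21 (last nonzero row C).
So gcd(105, 42) = 21, with Bézout identity 1·105 − 2·42 = 21. Containment (⊇): the Bézout identity exhibits 21 as an element of (105, 42), giving (21) ⊆ (105, 42). Containment (⊆): since 21 | 105 and 21 | 42 (105 = 21·5, 42 = 21·2), every Z-linear combination of 105 and 42 is divisible by 21, so (105, 42) ⊆ (21). Therefore (105, 42) = (21), d = 21.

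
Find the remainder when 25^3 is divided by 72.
1

Use repeated squaring. Binary(3) = 11. Walk through the bits of the exponent 3 left-to-right: at each bit after the leading one, square the running value, then multiply by 25 if the bit is 1 (always reducing mod 72):
  bit 1 = 1 (leading): start with 25.
  bit 2 = 1: square 25^2 = 625 ≡ 49; bit is 1, so multiply 49·25 = 1225 ≡ 1 (mod 72).
Final value: 25^3 ≡ 1 (mod 72).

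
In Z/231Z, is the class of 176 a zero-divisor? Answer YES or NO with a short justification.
gcd(176, 231) = 11 > 1, so 176 is not a unit in Z/231Z. In Z/nZ every nonzero non-unit is a zero-divisor: explicitly, take b = 231/gcd = 21 ≠ 0 (mod 231); then 176·21 = 3696 = 16·231, i.e. 176·21 ≡ 0 (mod 231). So 176 is a zero-divisor.

Final answer: YES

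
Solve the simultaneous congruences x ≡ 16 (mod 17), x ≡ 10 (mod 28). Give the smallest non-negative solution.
x ≡ 458 (mod 476); the representative in [0, 476) is 458

The moduli 17, 28 are pairwise coprime, so by the CRT there is a unique solution mod 17·28 = 476.
Solve by successive substitution. Start with x ≡ 16 (mod 17).
  Combine with x ≡ 10 (mod 28): write x = 16 + 17·t and require 16 + 17·t ≡ 10 (mod 28), i.e. 17·t ≡ 10 − 16 ≡ 22 (mod 28). Since 17^(−1) ≡ 5 (mod 28), t ≡ 5·22 ≡ 26 (mod 28). So x ≡ 16 + 17·26 = 458 (mod 476).
Unique solution in [0, 476): x = 458.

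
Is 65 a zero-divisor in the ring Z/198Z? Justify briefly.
NO

gcd(65, 198) = 1, so 65 is a unit in Z/198Z (it has a multiplicative inverse). A unit cannot be a zero-divisor: if 65·b ≡ 0 then multiplying both sides by 65^(−1) gives b ≡ 0. So 65 is not a zero-divisor.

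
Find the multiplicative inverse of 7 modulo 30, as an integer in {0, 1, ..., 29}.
Apply the extended Euclidean algorithm to (30, 7), tracking rows (r, s, t) with s·30 + t·7 = r. Each division r_prev = q·r_cur + r_new produces the new row as (previous row) − q·(current row):
  row A: (30, 1, 0)   [1·30 + 0·7 = 30]
  row B: (7, 0, 1)   [0·30 + 1·7 = 7]
  30 = 4·7 + 2   → row C = row A − 4·row B = (2, 1, −4)   [check: 1·30 − 4·7 = 2]
  7 = 3·2 + 1   → row D = row B − 3·row C = (1, −3, 13)   [check: −3·30 + 13·7 = 1]
  2 = 2·1 + 0   → remainder 0, stop. gcd = 1 (last nonzero row D).
The gcd is 1, so 7 is invertible mod 30. The last nonzero row gives −3·30 + 13·7 = 1, so t = 13. So 7^(−1) ≡ 13 (mod 30). Verify: 7 · 13 = 91 ≡ 1 (mod 30). ✓

Final answer: 7^(−1) ≡ 13 (mod 30)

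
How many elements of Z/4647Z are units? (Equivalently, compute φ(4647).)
Z/4647Z has φ(4647) = 3096 units

An element a ∈ Z/4647Z is a unit iff gcd(a, 4647) = 1, so the number of units is φ(4647). φ is multiplicative, with φ(p^e) = p^e − p^(e−1). Factorise 4647 = 3 · 1549. Then
  φ(4647) = (3 − 1) · (1549 − 1) = 2 · 1548 = 3096.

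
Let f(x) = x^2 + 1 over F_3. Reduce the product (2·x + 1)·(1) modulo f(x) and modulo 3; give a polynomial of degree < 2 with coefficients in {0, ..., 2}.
Multiply as integer polynomials: a · b = 2·x + 1. Reducing coefficients mod 3: a · b ≡ 2·x + 1. This already has degree < 2, so no reduction by f is needed. Hence a · b ≡ 2·x + 1 in F_3[x]/(f).

Final answer: a · b ≡ 2·x + 1 (mod f(x))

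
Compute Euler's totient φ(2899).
φ is multiplicative, with φ(p^e) = p^e − p^(e−1). Factorise 2899 = 13 · 223. Then
  φ(2899) = (13 − 1) · (223 − 1) = 12 · 222 = 2664.

Final answer: φ(2899) = 2664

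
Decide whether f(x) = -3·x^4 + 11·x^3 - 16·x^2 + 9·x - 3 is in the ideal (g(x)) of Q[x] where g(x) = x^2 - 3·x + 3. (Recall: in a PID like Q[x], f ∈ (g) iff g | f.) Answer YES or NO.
YES

In Q[x] the ideal (g) consists of all multiples of g, so f ∈ (g) iff g | f, i.e. iff the remainder of f on division by g is 0. Divide f by g (g is monic, so eliminate the leading term of the running remainder at each step):
  leading term -3·x^4: subtract (-3·x^2)·g(x) = -3·x^4 + 9·x^3 - 9·x^2, leaving 2·x^3 - 7·x^2 + 9·x - 3
  leading term 2·x^3: subtract (2·x)·g(x) = 2·x^3 - 6·x^2 + 6·x, leaving -x^2 + 3·x - 3
  leading term -x^2: subtract (-1)·g(x) = -x^2 + 3·x - 3, leaving 0
The remainder is 0, so f(x) = g(x) · h(x) with h(x) = -3·x^2 + 2·x - 1. Hence g | f, i.e. f ∈ (g).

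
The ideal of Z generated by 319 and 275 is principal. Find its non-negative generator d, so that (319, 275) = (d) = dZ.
(319, 275) = (11); d = 11

In the PID Z, (a, b) is generated by gcd(a, b). Compute gcd(319, 275) with the extended Euclidean algorithm, tracking rows (r, s, t) with s·319 + t·275 = r:
  row A: (319, 1, 0)   [1·319 + 0·275 = 319]
  row B: (275, 0, 1)   [0·319 + 1·275 = 275]
  319 = 1·275 + 44   → row C = row A − 1·row B = (44, 1, −1)   [check: 1·319 − 1·275 = 44]
  275 = 6·44 + 11   → row D = row B − 6·row C = (11, −6, 7)   [check: −6·319 + 7·275 = 11]
  44 = 4·11 + 0   → remainder 0, stop. gcd = 11 (last nonzero row D).
So gcd(319, 275) = 11, with Bézout identity −6·319 + 7·275 = 11. Containment (⊇): the Bézout identity exhibits 11 as an element of (319, 275), giving (11) ⊆ (319, 275). Containment (⊆): since 11 | 319 and 11 | 275 (319 = 11·29, 275 = 11·25), every Z-linear combination of 319 and 275 is divisible by 11, so (319, 275) ⊆ (11). Therefore (319, 275) = (11), d = 11.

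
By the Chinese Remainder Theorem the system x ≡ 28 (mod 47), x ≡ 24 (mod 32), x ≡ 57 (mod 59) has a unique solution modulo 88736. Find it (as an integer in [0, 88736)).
The moduli 47, 32, 59 are pairwise coprime, so by the CRT there is a unique solution mod 47·32·59 = 88736.
Solve by successive substitution. Start with x ≡ 28 (mod 47).
  Combine with x ≡ 24 (mod 32): write x = 28 + 47·t and require 28 + 47·t ≡ 24 (mod 32), i.e. 47·t ≡ 24 − 28 ≡ 28 (mod 32). Since 47^(−1) ≡ 15 (mod 32) (47 ≡ 15 (mod 32)), t ≡ 15·28 ≡ 4 (mod 32). So x ≡ 28 + 47·4 = 216 (mod 1504).
  Combine with x ≡ 57 (mod 59): write x = 216 + 1504·t and require 216 + 1504·t ≡ 57 (mod 59), i.e. 1504·t ≡ 57 − 216 ≡ 18 (mod 59). Since 1504^(−1) ≡ 57 (mod 59) (1504 ≡ 29 (mod 59)), t ≡ 57·18 ≡ 23 (mod 59). So x ≡ 216 + 1504·23 = 34808 (mod 88736).
Unique solution in [0, 88736): x = 34808.

Final answer: x ≡ 34808 (mod 88736); the representative in [0, 88736) is 34808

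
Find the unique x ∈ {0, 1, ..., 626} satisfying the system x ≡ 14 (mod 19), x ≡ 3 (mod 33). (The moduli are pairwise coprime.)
The moduli 19, 33 are pairwise coprime, so by the CRT there is a unique solution mod 19·33 = 627.
Solve by successive substitution. Start with x ≡ 14 (mod 19).
  Combine with x ≡ 3 (mod 33): write x = 14 + 19·t and require 14 + 19·t ≡ 3 (mod 33), i.e. 19·t ≡ 3 − 14 ≡ 22 (mod 33). Since 19^(−1) ≡ 7 (mod 33), t ≡ 7·22 ≡ 22 (mod 33). So x ≡ 14 + 19·22 = 432 (mod 627).
Unique solution in [0, 627): x = 432.

Final answer: x ≡ 432 (mod 627); the representative in [0, 627) is 432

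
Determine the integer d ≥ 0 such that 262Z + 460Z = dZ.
(262, 460) = (2); d = 2

In the PID Z, (a, b) is generated by gcd(a, b). Compute gcd(460, 262) with the extended Euclidean algorithm, tracking rows (r, s, t) with s·460 + t·262 = r:
  row A: (460, 1, 0)   [1·460 + 0·262 = 460]
  row B: (262, 0, 1)   [0·460 + 1·262 = 262]
  460 = 1·262 + 198   → row C = row A − 1·row B = (198, 1, −1)   [check: 1·460 − 1·262 = 198]
  262 = 1·198 + 64   → row D = row B − 1·row C = (64, −1, 2)   [check: −1·460 + 2·262 = 64]
  198 = 3·64 + 6   → row E = row C − 3·row D = (6, 4, −7)   [check: 4·460 − 7·262 = 6]
  64 = 10·6 + 4   → row F = row D − 10·row E = (4, −41, 72)   [check: −41·460 + 72·262 = 4]
  6 = 1·4 + 2   → row G = row E − 1·row F = (2, 45, −79)   [check: 45·460 − 79·262 = 2]
  4 = 2·2 + 0   → remainder 0, stop. gcd = 2 (last nonzero row G).
So gcd(262, 460) = 2, with Bézout identity 45·460 − 79·262 = 2. Containment (⊇): the Bézout identity exhibits 2 as an element of (262, 460), giving (2) ⊆ (262, 460). Containment (⊆): since 2 | 262 and 2 | 460 (262 = 2·131, 460 = 2·230), every Z-linear combination of 262 and 460 is divisible by 2, so (262, 460) ⊆ (2). Therefore (262, 460) = (2), d = 2.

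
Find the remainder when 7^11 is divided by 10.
Use repeated squaring. Binary(11) = 1011. Walk through the bits of the exponent 11 left-to-right: at each bit after the leading one, square the running value, then multiply by 7 if the bit is 1 (always reducing mod 10):
  bit 1 = 1 (leading): start with 7.
  bit 2 = 0: square 7^2 = 49 ≡ 9 (mod 10).
  bit 3 = 1: square 9^2 = 81 ≡ 1; bit is 1, so multiply 1·7 = 7 (mod 10).
  bit 4 = 1: square 7^2 = 49 ≡ 9; bit is 1, so multiply 9·7 = 63 ≡ 3 (mod 10).
Final value: 7^11 ≡ 3 (mod 10).

Final answer: 3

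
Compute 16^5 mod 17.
16

Use repeated squaring. Binary(5) = 101. Walk through the bits of the exponent 5 left-to-right: at each bit after the leading one, square the running value, then multiply by 16 if the bit is 1 (always reducing mod 17):
  bit 1 = 1 (leading): start with 16.
  bit 2 = 0: square 16^2 = 256 ≡ 1 (mod 17).
  bit 3 = 1: square 1^2 = 1; bit is 1, so multiply 1·16 = 16 (mod 17).
Final value: 16^5 ≡ 16 (mod 17).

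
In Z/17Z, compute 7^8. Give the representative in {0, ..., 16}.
16

Use repeated squaring. Binary(8) = 1000. Walk through the bits of the exponent 8 left-to-right: at each bit after the leading one, square the running value, then multiply by 7 if the bit is 1 (always reducing mod 17):
  bit 1 = 1 (leading): start with 7.
  bit 2 = 0: square 7^2 = 49 ≡ 15 (mod 17).
  bit 3 = 0: square 15^2 = 225 ≡ 4 (mod 17).
  bit 4 = 0: square 4^2 = 16 (mod 17).
Final value: 7^8 ≡ 16 (mod 17).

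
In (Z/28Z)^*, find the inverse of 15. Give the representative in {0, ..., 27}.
15^(−1) ≡ 15 (mod 28)

Apply the extended Euclidean algorithm to (28, 15), tracking rows (r, s, t) with s·28 + t·15 = r. Each division r_prev = q·r_cur + r_new produces the new row as (previous row) − q·(current row):
  row A: (28, 1, 0)   [1·28 + 0·15 = 28]
  row B: (15, 0, 1)   [0·28 + 1·15 = 15]
  28 = 1·15 + 13   → row C = row A − 1·row B = (13, 1, −1)   [check: 1·28 − 1·15 = 13]
  15 = 1·13 + 2   → row D = row B − 1·row C = (2, −1, 2)   [check: −1·28 + 2·15 = 2]
  13 = 6·2 + 1   → row E = row C − 6·row D = (1, 7, −13)   [check: 7·28 − 13·15 = 1]
  2 = 2·1 + 0   → remainder 0, stop. gcd = 1 (last nonzero row E).
The gcd is 1, so 15 is invertible mod 28. The last nonzero row gives 7·28 − 13·15 = 1, so t = −13. So 15^(−1) ≡ −13 ≡ 15 (mod 28). Verify: 15 · 15 = 225 ≡ 1 (mod 28). ✓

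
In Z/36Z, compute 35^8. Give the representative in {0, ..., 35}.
1

Use repeated squaring. Binary(8) = 1000. Walk through the bits of the exponent 8 left-to-right: at each bit after the leading one, square the running value, then multiply by 35 if the bit is 1 (always reducing mod 36):
  bit 1 = 1 (leading): start with 35.
  bit 2 = 0: square 35^2 = 1225 ≡ 1 (mod 36).
  bit 3 = 0: square 1^2 = 1 (mod 36).
  bit 4 = 0: square 1^2 = 1 (mod 36).
Final value: 35^8 ≡ 1 (mod 36).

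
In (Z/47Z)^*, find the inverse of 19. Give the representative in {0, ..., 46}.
19^(−1) ≡ 5 (mod 47)

Apply the extended Euclidean algorithm to (47, 19), tracking rows (r, s, t) with s·47 + t·19 = r. Each division r_prev = q·r_cur + r_new produces the new row as (previous row) − q·(current row):
  row A: (47, 1, 0)   [1·47 + 0·19 = 47]
  row B: (19, 0, 1)   [0·47 + 1·19 = 19]
  47 = 2·19 + 9   → row C = row A − 2·row B = (9, 1, −2)   [check: 1·47 − 2·19 = 9]
  19 = 2·9 + 1   → row D = row B − 2·row C = (1, −2, 5)   [check: −2·47 + 5·19 = 1]
  9 = 9·1 + 0   → remainder 0, stop. gcd = 1 (last nonzero row D).
The gcd is 1, so 19 is invertible mod 47. The last nonzero row gives −2·47 + 5·19 = 1, so t = 5. So 19^(−1) ≡ 5 (mod 47). Verify: 19 · 5 = 95 ≡ 1 (mod 47). ✓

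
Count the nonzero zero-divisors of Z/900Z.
In Z/900Z each nonzero element is either a unit (gcd with 900 is 1) or a zero-divisor (gcd > 1). The number of units is φ(900): factorise 900 = 2^2 · 3^2 · 5^2, so φ(900) = (2^2 − 2^1) · (3^2 − 3^1) · (5^2 − 5^1) = 2 · 6 · 20 = 240. The nonzero elements number 900 − 1 = 899. Hence the nonzero zero-divisors number 899 − 240 = 659.

Final answer: Z/900Z has 659 nonzero zero-divisors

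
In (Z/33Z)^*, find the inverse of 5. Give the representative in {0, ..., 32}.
5^(−1) ≡ 20 (mod 33)

Apply the extended Euclidean algorithm to (33, 5), tracking rows (r, s, t) with s·33 + t·5 = r. Each division r_prev = q·r_cur + r_new produces the new row as (previous row) − q·(current row):
  row A: (33, 1, 0)   [1·33 + 0·5 = 33]
  row B: (5, 0, 1)   [0·33 + 1·5 = 5]
  33 = 6·5 + 3   → row C = row A − 6·row B = (3, 1, −6)   [check: 1·33 − 6·5 = 3]
  5 = 1·3 + 2   → row D = row B − 1·row C = (2, −1, 7)   [check: −1·33 + 7·5 = 2]
  3 = 1·2 + 1   → row E = row C − 1·row D = (1, 2, −13)   [check: 2·33 − 13·5 = 1]
  2 = 2·1 + 0   → remainder 0, stop. gcd = 1 (last nonzero row E).
The gcd is 1, so 5 is invertible mod 33. The last nonzero row gives 2·33 − 13·5 = 1, so t = −13. So 5^(−1) ≡ −13 ≡ 20 (mod 33). Verify: 5 · 20 = 100 ≡ 1 (mod 33). ✓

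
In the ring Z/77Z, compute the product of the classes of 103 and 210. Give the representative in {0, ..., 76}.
70

Reduce the factors first: 103 ≡ 26, 210 ≡ 56 (mod 77), so 103 · 210 ≡ 26 · 56 (mod 77). 26 · 56 = 1456. Dividing by 77: 1456 = 18·77 + 70. So (103 · 210) mod 77 = 70.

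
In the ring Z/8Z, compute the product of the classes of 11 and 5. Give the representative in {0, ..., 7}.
7

Reduce the factors first: 11 ≡ 3 (mod 8), so 11 · 5 ≡ 3 · 5 (mod 8). 3 · 5 = 15. Dividing by 8: 15 = 1·8 + 7. So (11 · 5) mod 8 = 7.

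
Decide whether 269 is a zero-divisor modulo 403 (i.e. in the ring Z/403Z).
gcd(269, 403) = 1, so 269 is a unit in Z/403Z (it has a multiplicative inverse). A unit cannot be a zero-divisor: if 269·b ≡ 0 then multiplying both sides by 269^(−1) gives b ≡ 0. So 269 is not a zero-divisor.

Final answer: NO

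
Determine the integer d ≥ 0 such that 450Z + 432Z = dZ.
In the PID Z, (a, b) is generated by gcd(a, b). Compute gcd(450, 432) with the extended Euclidean algorithm, tracking rows (r, s, t) with s·450 + t·432 = r:
  row A: (450, 1, 0)   [1·450 + 0·432 = 450]
  row B: (432, 0, 1)   [0·450 + 1·432 = 432]
  450 = 1·432 + 18   → row C = row A − 1·row B = (18, 1, −1)   [check: 1·450 − 1·432 = 18]
  432 = 24·18 + 0   → remainder 0, stop. gcd = 18 (last nonzero row C).
So gcd(450, 432) = 18, with Bézout identity 1·450 − 1·432 = 18. Containment (⊇): the Bézout identity exhibits 18 as an element of (450, 432), giving (18) ⊆ (450, 432). Containment (⊆): since 18 | 450 and 18 | 432 (450 = 18·25, 432 = 18·24), every Z-linear combination of 450 and 432 is divisible by 18, so (450, 432) ⊆ (18). Therefore (450, 432) = (18), d = 18.

Final answer: (450, 432) = (18); d = 18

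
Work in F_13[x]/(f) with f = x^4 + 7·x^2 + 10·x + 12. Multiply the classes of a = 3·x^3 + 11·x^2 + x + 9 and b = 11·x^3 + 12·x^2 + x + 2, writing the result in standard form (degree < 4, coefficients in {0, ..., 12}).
Multiply as integer polynomials: a · b = 33·x^6 + 157·x^5 + 146·x^4 + 128·x^3 + 131·x^2 + 11·x + 18. Reducing coefficients mod 13: a · b ≡ 7·x^6 + x^5 + 3·x^4 + 11·x^3 + x^2 + 11·x + 5. Now divide by f(x) = x^4 + 7·x^2 + 10·x + 12 in F_13[x], eliminating the leading term at each step:
  leading term 7·x^6: subtract (7·x^2)·f(x) = 7·x^6 + 10·x^4 + 5·x^3 + 6·x^2, leaving x^5 + 6·x^4 + 6·x^3 + 8·x^2 + 11·x + 5 (coefficients mod 13)
  leading term x^5: subtract (x)·f(x) = x^5 + 7·x^3 + 10·x^2 + 12·x, leaving 6·x^4 + 12·x^3 + 11·x^2 + 12·x + 5 (coefficients mod 13)
  leading term 6·x^4: subtract (6)·f(x) = 6·x^4 + 3·x^2 + 8·x + 7, leaving 12·x^3 + 8·x^2 + 4·x + 11 (coefficients mod 13)
The degree is now < 4, so this is the remainder. Hence a · b ≡ 12·x^3 + 8·x^2 + 4·x + 11 in F_13[x]/(f).

Final answer: a · b ≡ 12·x^3 + 8·x^2 + 4·x + 11 (mod f(x))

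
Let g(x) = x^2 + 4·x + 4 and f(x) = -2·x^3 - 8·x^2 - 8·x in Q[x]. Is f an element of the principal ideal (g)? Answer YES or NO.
YES

In Q[x] the ideal (g) consists of all multiples of g, so f ∈ (g) iff g | f, i.e. iff the remainder of f on division by g is 0. Divide f by g (g is monic, so eliminate the leading term of the running remainder at each step):
  leading term -2·x^3: subtract (-2·x)·g(x) = -2·x^3 - 8·x^2 - 8·x, leaving 0
The remainder is 0, so f(x) = g(x) · h(x) with h(x) = -2·x. Hence g | f, i.e. f ∈ (g).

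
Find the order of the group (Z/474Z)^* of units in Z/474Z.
(Z/474Z)^* consists of the classes a with gcd(a, 474) = 1, so its order is φ(474). φ is multiplicative, with φ(p^e) = p^e − p^(e−1). Factorise 474 = 2 · 3 · 79. Then
  φ(474) = (2 − 1) · (3 − 1) · (79 − 1) = 1 · 2 · 78 = 156.
Thus |(Z/474Z)^*| = 156.

Final answer: |(Z/474Z)^*| = 156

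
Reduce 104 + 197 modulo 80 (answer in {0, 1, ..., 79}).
Reduce the summands first: 104 ≡ 24, 197 ≡ 37 (mod 80), so 104 + 197 ≡ 24 + 37 (mod 80). 24 + 37 = 61; 61 = 0·80 + 61, so (104 + 197) mod 80 = 61.

Final answer: 61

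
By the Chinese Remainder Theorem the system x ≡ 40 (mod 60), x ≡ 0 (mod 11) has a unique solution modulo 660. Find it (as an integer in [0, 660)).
x ≡ 220 (mod 660); the representative in [0, 660) is 220

The moduli 60, 11 are pairwise coprime, so by the CRT there is a unique solution mod 60·11 = 660.
Solve by successive substitution. Start with x ≡ 40 (mod 60).
  Combine with x ≡ 0 (mod 11): write x = 40 + 60·t and require 40 + 60·t ≡ 0 (mod 11), i.e. 60·t ≡ 0 − 40 ≡ 4 (mod 11). Since 60^(−1) ≡ 9 (mod 11) (60 ≡ 5 (mod 11)), t ≡ 9·4 ≡ 3 (mod 11). So x ≡ 40 + 60·3 = 220 (mod 660).
Unique solution in [0, 660): x = 220.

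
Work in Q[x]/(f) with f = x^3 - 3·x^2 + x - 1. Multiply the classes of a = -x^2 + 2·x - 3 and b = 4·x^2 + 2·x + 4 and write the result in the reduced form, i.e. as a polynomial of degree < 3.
First multiply in Q[x] without reducing: a · b = -4·x^4 + 6·x^3 - 12·x^2 + 2·x - 12. Now divide by f(x) = x^3 - 3·x^2 + x - 1, eliminating the leading term at each step:
  leading term -4·x^4: subtract (-4·x)·f(x) = -4·x^4 + 12·x^3 - 4·x^2 + 4·x, leaving -6·x^3 - 8·x^2 - 2·x - 12
  leading term -6·x^3: subtract (-6)·f(x) = -6·x^3 + 18·x^2 - 6·x + 6, leaving -26·x^2 + 4·x - 18
The degree is now < 3, so this is the remainder. Hence a · b ≡ -26·x^2 + 4·x - 18 in Q[x]/(f).

Final answer: a · b ≡ -26·x^2 + 4·x - 18 (mod f(x))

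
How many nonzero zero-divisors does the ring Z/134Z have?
Z/134Z has 67 nonzero zero-divisors

In Z/134Z each nonzero element is either a unit (gcd with 134 is 1) or a zero-divisor (gcd > 1). The number of units is φ(134): factorise 134 = 2 · 67, so φ(134) = (2 − 1) · (67 − 1) = 1 · 66 = 66. The nonzero elements number 134 − 1 = 133. Hence the nonzero zero-divisors number 133 − 66 = 67.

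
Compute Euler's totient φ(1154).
φ is multiplicative, with φ(p^e) = p^e − p^(e−1). Factorise 1154 = 2 · 577. Then
  φ(1154) = (2 − 1) · (577 − 1) = 1 · 576 = 576.

Final answer: φ(1154) = 576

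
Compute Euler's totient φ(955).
φ is multiplicative, with φ(p^e) = p^e − p^(e−1). Factorise 955 = 5 · 191. Then
  φ(955) = (5 − 1) · (191 − 1) = 4 · 190 = 760.

Final answer: φ(955) = 760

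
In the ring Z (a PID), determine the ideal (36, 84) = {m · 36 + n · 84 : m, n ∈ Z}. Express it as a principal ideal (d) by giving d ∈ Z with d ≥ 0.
In the PID Z, (a, b) is generated by gcd(a, b). Compute gcd(84, 36) with the extended Euclidean algorithm, tracking rows (r, s, t) with s·84 + t·36 = r:
  row A: (84, 1, 0)   [1·84 + 0·36 = 84]
  row B: (36, 0, 1)   [0·84 + 1·36 = 36]
  84 = 2·36 + 12   → row C = row A − 2·row B = (12, 1, −2)   [check: 1·84 − 2·36 = 12]
  36 = 3·12 + 0   → remainder 0, stop. gcd = 12 (last nonzero row C).
So gcd(36, 84) = 12, with Bézout identity 1·84 − 2·36 = 12. Containment (⊇): the Bézout identity exhibits 12 as an element of (36, 84), giving (12) ⊆ (36, 84). Containment (⊆): since 12 | 36 and 12 | 84 (36 = 12·3, 84 = 12·7), every Z-linear combination of 36 and 84 is divisible by 12, so (36, 84) ⊆ (12). Therefore (36, 84) = (12), d = 12.

Final answer: (36, 84) = (12); d = 12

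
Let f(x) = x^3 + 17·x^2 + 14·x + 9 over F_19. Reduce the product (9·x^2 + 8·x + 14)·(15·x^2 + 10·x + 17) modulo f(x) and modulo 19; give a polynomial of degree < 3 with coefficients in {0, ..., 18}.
a · b ≡ 7·x^2 + 17·x + 3 (mod f(x))

Multiply as integer polynomials: a · b = 135·x^4 + 210·x^3 + 443·x^2 + 276·x + 238. Reducing coefficients mod 19: a · b ≡ 2·x^4 + x^3 + 6·x^2 + 10·x + 10. Now divide by f(x) = x^3 + 17·x^2 + 14·x + 9 in F_19[x], eliminating the leading term at each step:
  leading term 2·x^4: subtract (2·x)·f(x) = 2·x^4 + 15·x^3 + 9·x^2 + 18·x, leaving 5·x^3 + 16·x^2 + 11·x + 10 (coefficients mod 19)
  leading term 5·x^3: subtract (5)·f(x) = 5·x^3 + 9·x^2 + 13·x + 7, leaving 7·x^2 + 17·x + 3 (coefficients mod 19)
The degree is now < 3, so this is the remainder. Hence a · b ≡ 7·x^2 + 17·x + 3 in F_19[x]/(f).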